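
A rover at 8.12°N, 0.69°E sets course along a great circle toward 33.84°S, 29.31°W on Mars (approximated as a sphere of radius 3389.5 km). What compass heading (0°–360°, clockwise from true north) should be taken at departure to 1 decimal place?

212.5°

With φ₁ = 0.1417, φ₂ = -0.5906, Δλ = -0.5236 rad, the forward-azimuth formula gives
θ = atan2( sin Δλ cos φ₂ , cos φ₁ sin φ₂ − sin φ₁ cos φ₂ cos Δλ ) = atan2(-0.4153, -0.6529) = -147.54°.
Adding 360° brings this into [0°, 360°): 212.5°.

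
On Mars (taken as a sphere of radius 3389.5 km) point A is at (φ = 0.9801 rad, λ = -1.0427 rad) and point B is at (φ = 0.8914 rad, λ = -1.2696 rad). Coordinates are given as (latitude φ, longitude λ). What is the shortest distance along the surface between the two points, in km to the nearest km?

545 km

Let φ₁ = 0.9801 rad, φ₂ = 0.8914 rad, and Δλ = -0.2269 rad.
cos c = sin φ₁ sin φ₂ + cos φ₁ cos φ₂ cos Δλ = (0.8306)(0.7780) + (0.5569)(0.6283)(0.9744) = 0.98710,
so c = arccos(0.98710) = 0.16080 rad.
Distance = R·c = 3389.5 × 0.1608 ≈ 545 km.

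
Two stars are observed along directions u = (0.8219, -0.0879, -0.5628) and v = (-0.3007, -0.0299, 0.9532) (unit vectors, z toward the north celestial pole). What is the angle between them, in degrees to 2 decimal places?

141.35°

u·v = -0.7810; |u| = 1.0000, |v| = 1.0000.
cos θ = (u·v)/(|u||v|) = -0.7810, so θ = 141.35°.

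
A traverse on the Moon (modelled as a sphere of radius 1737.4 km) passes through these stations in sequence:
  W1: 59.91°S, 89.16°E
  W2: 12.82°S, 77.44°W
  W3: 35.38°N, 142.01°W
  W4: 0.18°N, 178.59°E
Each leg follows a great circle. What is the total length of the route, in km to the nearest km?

Leg W1→W2: central angle 1.8583 rad, distance 3228.6 km.
Leg W2→W3: central angle 1.3562 rad, distance 2356.3 km.
Leg W3→W4: central angle 0.8869 rad, distance 1540.8 km.
Total: 3228.6 + 2356.3 + 1540.8 ≈ 7126 km.

7126 km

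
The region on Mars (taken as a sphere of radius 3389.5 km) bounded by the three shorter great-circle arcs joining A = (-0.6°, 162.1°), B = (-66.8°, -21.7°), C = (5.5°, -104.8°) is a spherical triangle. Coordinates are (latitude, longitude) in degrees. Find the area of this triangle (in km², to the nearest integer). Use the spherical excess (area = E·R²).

24258820 km²

Side lengths (central angles): a = 1.6118, b = 1.6257, c = 1.9643 rad; semiperimeter s = 2.6009.
By l'Huilier's theorem, tan(E/4) = √[tan(s/2) tan((s−a)/2) tan((s−b)/2) tan((s−c)/2)], giving spherical excess E = 2.1115 rad.
Area = E·R² = 2.1115 × (3389.5)² ≈ 24258820 km².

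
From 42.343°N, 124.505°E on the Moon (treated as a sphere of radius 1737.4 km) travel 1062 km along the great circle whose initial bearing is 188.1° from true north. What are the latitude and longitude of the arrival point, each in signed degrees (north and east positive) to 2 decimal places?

Angular distance δ = d/R = 1062/1737.4 = 0.61126 rad; initial bearing θ = 3.2830 rad.
sin φ₂ = sin φ₁ cos δ + cos φ₁ sin δ cos θ = (0.6736)(0.8189) + (0.7391)(0.5739)(-0.9900) = 0.1317, so φ₂ = 7.57°.
Δλ = atan2(sin θ sin δ cos φ₁, cos δ − sin φ₁ sin φ₂) = atan2(-0.0598, 0.7303) = -4.679°.
λ₂ = 124.505° − 4.679° = 119.83°.

7.57°, 119.83°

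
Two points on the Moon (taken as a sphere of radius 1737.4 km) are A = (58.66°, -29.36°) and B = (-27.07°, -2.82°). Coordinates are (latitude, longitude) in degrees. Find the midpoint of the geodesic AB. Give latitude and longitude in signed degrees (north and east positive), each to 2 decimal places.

Central angle δ = 1.5451 rad. Interpolating on the sphere with fraction f = 0.5:
P = [sin((1−f)δ)·A + sin(fδ)·B] / sin δ = 0.6982·A + 0.6982·B in Cartesian coordinates,
giving P = (0.9375, -0.2086, 0.2786), i.e. latitude 16.18°, longitude -12.55°.

16.18°, -12.55°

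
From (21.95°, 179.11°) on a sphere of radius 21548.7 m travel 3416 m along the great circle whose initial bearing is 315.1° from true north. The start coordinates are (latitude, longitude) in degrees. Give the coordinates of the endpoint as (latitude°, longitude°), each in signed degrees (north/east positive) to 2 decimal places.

Angular distance δ = d/R = 3416/21548.7 = 0.15852 rad; initial bearing θ = 5.4995 rad.
sin φ₂ = sin φ₁ cos δ + cos φ₁ sin δ cos θ = (0.3738)(0.9875) + (0.9275)(0.1579)(0.7083) = 0.4728, so φ₂ = 28.22°.
Δλ = atan2(sin θ sin δ cos φ₁, cos δ − sin φ₁ sin φ₂) = atan2(-0.1034, 0.8107) = -7.265°.
λ₂ = 179.110° − 7.265° = 171.84°.

28.22°, 171.84°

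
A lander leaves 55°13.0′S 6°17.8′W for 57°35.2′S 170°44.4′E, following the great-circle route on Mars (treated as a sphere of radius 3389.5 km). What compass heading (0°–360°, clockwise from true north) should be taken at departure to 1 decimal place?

178.3°

Δλ = 177.037° = 3.0899 rad.
y = sin Δλ · cos φ₂ = (0.0517)(0.5360) = 0.0277
x = cos φ₁ sin φ₂ − sin φ₁ cos φ₂ cos Δλ = (0.5705)(-0.8442) − (-0.8213)(0.5360)(-0.9987) = -0.9213
θ = atan2(y, x) = 178.28°, so the bearing is 178.3°.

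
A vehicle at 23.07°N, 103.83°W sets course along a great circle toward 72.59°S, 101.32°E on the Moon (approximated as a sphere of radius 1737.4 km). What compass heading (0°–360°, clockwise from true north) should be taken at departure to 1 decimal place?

Δλ = -154.850° = -2.7026 rad.
y = sin Δλ · cos φ₂ = (-0.4250)(0.2992) = -0.1272
x = cos φ₁ sin φ₂ − sin φ₁ cos φ₂ cos Δλ = (0.9200)(-0.9542) − (0.3919)(0.2992)(-0.9052) = -0.7717
θ = atan2(y, x) = -170.64°; adding 360° gives 189.4°.

189.4°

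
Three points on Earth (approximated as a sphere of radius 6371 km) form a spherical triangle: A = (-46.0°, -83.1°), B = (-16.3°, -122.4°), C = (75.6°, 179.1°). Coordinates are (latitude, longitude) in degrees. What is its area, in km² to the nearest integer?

Side lengths (central angles): a = 1.7185, b = 2.3749, c = 0.7701 rad; semiperimeter s = 2.4317.
By l'Huilier's theorem, tan(E/4) = √[tan(s/2) tan((s−a)/2) tan((s−b)/2) tan((s−c)/2)], giving spherical excess E = 0.7004 rad.
Area = E·R² = 0.7004 × (6371)² ≈ 28429853 km².

28429853 km²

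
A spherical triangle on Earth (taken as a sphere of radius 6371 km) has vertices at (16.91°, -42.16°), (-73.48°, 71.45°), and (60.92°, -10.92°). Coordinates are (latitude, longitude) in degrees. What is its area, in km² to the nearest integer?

Side lengths (central angles): a = 2.5314, b = 0.8609, c = 1.9691 rad; semiperimeter s = 2.6806.
By l'Huilier's theorem, tan(E/4) = √[tan(s/2) tan((s−a)/2) tan((s−b)/2) tan((s−c)/2)], giving spherical excess E = 1.4883 rad.
Area = E·R² = 1.4883 × (6371)² ≈ 60410324 km².

60410324 km²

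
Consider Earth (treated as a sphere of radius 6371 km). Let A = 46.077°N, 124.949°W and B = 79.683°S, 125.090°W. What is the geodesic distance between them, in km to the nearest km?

With latitudes φ₁ = 46.077°, φ₂ = -79.683° and longitude difference Δλ = -0.141°:
cos c = sin φ₁ sin φ₂ + cos φ₁ cos φ₂ cos Δλ = (0.7203)(-0.9838) + (0.6937)(0.1791)(1.0000) = -0.58439,
so c = arccos(-0.58439) = 2.19493 rad.
Distance = R·c = 6371 × 2.1949 ≈ 13984 km.

13984 km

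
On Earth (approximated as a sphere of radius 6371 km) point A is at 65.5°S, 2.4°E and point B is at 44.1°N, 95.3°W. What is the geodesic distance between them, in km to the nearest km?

14712 km

Let φ₁ = -1.1432 rad, φ₂ = 0.7697 rad, and Δλ = -1.7052 rad.
cos c = sin φ₁ sin φ₂ + cos φ₁ cos φ₂ cos Δλ = (-0.9100)(0.6959) + (0.4147)(0.7181)(-0.1340) = -0.67316,
so c = arccos(-0.67316) = 2.30926 rad.
Distance = R·c = 6371 × 2.3093 ≈ 14712 km.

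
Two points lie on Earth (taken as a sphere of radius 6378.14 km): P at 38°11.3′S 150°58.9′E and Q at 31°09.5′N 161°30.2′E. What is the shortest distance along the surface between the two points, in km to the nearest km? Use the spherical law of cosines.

With latitudes φ₁ = -38.188°, φ₂ = 31.158° and longitude difference Δλ = 10.522°:
cos c = sin φ₁ sin φ₂ + cos φ₁ cos φ₂ cos Δλ = (-0.6182)(0.5174) + (0.7860)(0.8557)(0.9832) = 0.34140,
so c = arccos(0.34140) = 1.22239 rad.
Distance = R·c = 6378.14 × 1.2224 ≈ 7797 km.

7797 km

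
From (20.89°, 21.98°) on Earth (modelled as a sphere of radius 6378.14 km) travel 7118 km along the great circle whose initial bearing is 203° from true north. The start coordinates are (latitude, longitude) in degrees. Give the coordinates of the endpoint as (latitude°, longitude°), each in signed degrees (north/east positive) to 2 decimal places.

Angular distance δ = d/R = 7118/6378.14 = 1.11600 rad; initial bearing θ = 3.5430 rad.
sin φ₂ = sin φ₁ cos δ + cos φ₁ sin δ cos θ = (0.3566)(0.4393) + (0.9343)(0.8984)(-0.9205) = -0.6159, so φ₂ = -38.02°.
Δλ = atan2(sin θ sin δ cos φ₁, cos δ − sin φ₁ sin φ₂) = atan2(-0.3279, 0.6589) = -26.460°.
λ₂ = 21.980° − 26.460° = -4.48°.

-38.02°, -4.48°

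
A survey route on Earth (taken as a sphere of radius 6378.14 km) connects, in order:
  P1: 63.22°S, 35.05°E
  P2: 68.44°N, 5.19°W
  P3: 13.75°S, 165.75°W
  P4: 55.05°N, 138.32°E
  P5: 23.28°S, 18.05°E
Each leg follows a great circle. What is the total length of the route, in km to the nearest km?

52100 km

Leg P1→P2: central angle 2.3517 rad, distance 14999.2 km.
Leg P2→P3: central angle 2.1623 rad, distance 13791.8 km.
Leg P3→P4: central angle 1.4536 rad, distance 9271.4 km.
Leg P4→P5: central angle 2.2009 rad, distance 14037.4 km.
Total: 14999.2 + 13791.8 + 9271.4 + 14037.4 ≈ 52100 km.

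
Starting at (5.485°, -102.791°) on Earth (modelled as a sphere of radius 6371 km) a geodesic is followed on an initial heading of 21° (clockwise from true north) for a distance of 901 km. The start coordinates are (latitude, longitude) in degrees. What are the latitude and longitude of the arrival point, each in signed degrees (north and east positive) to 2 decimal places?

Angular distance δ = d/R = 901/6371 = 0.14142 rad; initial bearing θ = 0.3665 rad.
sin φ₂ = sin φ₁ cos δ + cos φ₁ sin δ cos θ = (0.0956)(0.9900) + (0.9954)(0.1410)(0.9336) = 0.2256, so φ₂ = 13.04°.
Δλ = atan2(sin θ sin δ cos φ₁, cos δ − sin φ₁ sin φ₂) = atan2(0.0503, 0.9685) = 2.972°.
λ₂ = -102.791° + 2.972° = -99.82°.

13.04°, -99.82°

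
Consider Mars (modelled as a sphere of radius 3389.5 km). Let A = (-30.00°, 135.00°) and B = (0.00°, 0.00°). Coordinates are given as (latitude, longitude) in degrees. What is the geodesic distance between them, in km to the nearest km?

In radians: φ₁ = -0.5236, φ₂ = 0.0000, Δλ = -135.000° = -2.3562 rad.
Haversine: a = sin²(Δφ/2) + cos φ₁ cos φ₂ sin²(Δλ/2) = 0.0670 + (0.8660)(1.0000)(0.8536) = 0.80619.
Central angle c = 2·arcsin(√a) = 2.22985 rad.
Distance = R·c = 3389.5 × 2.2299 ≈ 7558 km.

7558 km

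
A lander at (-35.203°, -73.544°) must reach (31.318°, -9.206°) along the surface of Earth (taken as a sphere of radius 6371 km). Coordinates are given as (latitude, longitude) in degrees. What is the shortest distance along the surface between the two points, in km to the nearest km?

Let φ₁ = -0.6144 rad, φ₂ = 0.5466 rad, and Δλ = 1.1229 rad.
cos c = sin φ₁ sin φ₂ + cos φ₁ cos φ₂ cos Δλ = (-0.5765)(0.5198) + (0.8171)(0.8543)(0.4331) = 0.00266,
so c = arccos(0.00266) = 1.56814 rad.
Distance = R·c = 6371 × 1.5681 ≈ 9991 km.

9991 km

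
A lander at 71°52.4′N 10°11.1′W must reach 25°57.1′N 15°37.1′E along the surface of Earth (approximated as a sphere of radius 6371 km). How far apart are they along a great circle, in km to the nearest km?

5349 km

Let φ₁ = 1.2544 rad, φ₂ = 0.4529 rad, and Δλ = 0.4504 rad.
Haversine: a = sin²(Δφ/2) + cos φ₁ cos φ₂ sin²(Δλ/2) = 0.1522 + (0.3111)(0.8992)(0.0499) = 0.16613.
Central angle c = 2·arcsin(√a) = 0.83962 rad.
Distance = R·c = 6371 × 0.8396 ≈ 5349 km.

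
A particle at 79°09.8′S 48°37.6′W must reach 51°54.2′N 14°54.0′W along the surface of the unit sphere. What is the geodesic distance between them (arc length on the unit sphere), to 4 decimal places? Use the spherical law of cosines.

2.3137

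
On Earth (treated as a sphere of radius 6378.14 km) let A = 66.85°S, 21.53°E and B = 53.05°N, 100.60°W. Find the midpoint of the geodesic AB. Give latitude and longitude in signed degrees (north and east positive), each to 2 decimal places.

Central angle δ = 2.6070 rad. Interpolating on the sphere with fraction f = 0.5:
P = [sin((1−f)δ)·A + sin(fδ)·B] / sin δ = 1.8932·A + 1.8932·B in Cartesian coordinates,
giving P = (0.4830, -0.8455, -0.2278), i.e. latitude -13.17°, longitude -60.26°.

-13.17°, -60.26°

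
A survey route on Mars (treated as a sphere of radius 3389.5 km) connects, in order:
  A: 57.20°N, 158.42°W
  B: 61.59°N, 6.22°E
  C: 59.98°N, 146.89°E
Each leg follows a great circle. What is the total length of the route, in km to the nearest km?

6823 km

Leg A→B: central angle 1.0578 rad, distance 3585.3 km.
Leg B→C: central angle 0.9552 rad, distance 3237.6 km.
Total: 3585.3 + 3237.6 ≈ 6823 km.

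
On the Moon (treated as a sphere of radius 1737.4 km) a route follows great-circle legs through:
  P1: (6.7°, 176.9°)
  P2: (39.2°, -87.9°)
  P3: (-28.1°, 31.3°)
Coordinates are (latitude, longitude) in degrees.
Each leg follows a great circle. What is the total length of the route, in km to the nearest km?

Leg P1→P2: central angle 1.5668 rad, distance 2722.2 km.
Leg P2→P3: central angle 2.2539 rad, distance 3915.9 km.
Total: 2722.2 + 3915.9 ≈ 6638 km.

6638 km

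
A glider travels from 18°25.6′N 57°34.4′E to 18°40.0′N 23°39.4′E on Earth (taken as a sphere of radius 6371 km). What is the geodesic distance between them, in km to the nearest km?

3570 km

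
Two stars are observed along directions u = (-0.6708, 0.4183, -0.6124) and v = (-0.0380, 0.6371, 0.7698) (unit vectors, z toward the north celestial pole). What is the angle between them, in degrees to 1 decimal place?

u·v = -0.1794; |u| = 1.0000, |v| = 1.0000.
cos θ = (u·v)/(|u||v|) = -0.1794, so θ = 100.3°.

100.3°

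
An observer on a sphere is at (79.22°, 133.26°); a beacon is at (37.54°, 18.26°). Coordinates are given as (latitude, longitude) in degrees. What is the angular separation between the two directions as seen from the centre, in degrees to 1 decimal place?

57.6°

With latitudes φ₁ = 79.220°, φ₂ = 37.540° and longitude difference Δλ = -115.000°:
cos c = sin φ₁ sin φ₂ + cos φ₁ cos φ₂ cos Δλ = (0.9824)(0.6093) + (0.1870)(0.7929)(-0.4226) = 0.53588,
so c = arccos(0.53588) = 1.00524 rad.
So the angular separation is 57.6°.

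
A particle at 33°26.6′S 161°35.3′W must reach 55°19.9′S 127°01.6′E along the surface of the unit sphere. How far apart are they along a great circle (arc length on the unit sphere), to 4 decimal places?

0.9213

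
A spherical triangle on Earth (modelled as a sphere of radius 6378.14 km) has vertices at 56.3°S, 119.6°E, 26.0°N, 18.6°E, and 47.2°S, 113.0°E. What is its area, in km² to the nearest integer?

Side lengths (central angles): a = 1.9482, b = 0.1739, c = 2.0486 rad; semiperimeter s = 2.0854.
By l'Huilier's theorem, tan(E/4) = √[tan(s/2) tan((s−a)/2) tan((s−b)/2) tan((s−c)/2)], giving spherical excess E = 0.2211 rad.
Area = E·R² = 0.2211 × (6378.14)² ≈ 8994593 km².

8994593 km²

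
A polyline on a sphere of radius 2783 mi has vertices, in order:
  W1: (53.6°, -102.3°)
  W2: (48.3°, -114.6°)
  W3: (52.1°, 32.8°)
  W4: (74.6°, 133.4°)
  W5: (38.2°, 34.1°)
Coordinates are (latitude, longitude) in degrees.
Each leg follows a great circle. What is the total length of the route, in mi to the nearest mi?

8938 mi

Leg W1→W2: central angle 0.1635 rad, distance 455.0 mi.
Leg W2→W3: central angle 1.3234 rad, distance 3683.0 mi.
Leg W3→W4: central angle 0.7514 rad, distance 2091.1 mi.
Leg W4→W5: central angle 0.9734 rad, distance 2709.0 mi.
Total: 455.0 + 3683.0 + 2091.1 + 2709.0 ≈ 8938 mi.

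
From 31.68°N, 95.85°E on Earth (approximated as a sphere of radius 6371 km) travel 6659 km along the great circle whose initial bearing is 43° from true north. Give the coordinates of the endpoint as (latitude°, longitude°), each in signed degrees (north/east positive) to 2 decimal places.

53.31°, 176.73°

Angular distance δ = d/R = 6659/6371 = 1.04520 rad; initial bearing θ = 0.7505 rad.
sin φ₂ = sin φ₁ cos δ + cos φ₁ sin δ cos θ = (0.5252)(0.5017) + (0.8510)(0.8650)(0.7314) = 0.8019, so φ₂ = 53.31°.
Δλ = atan2(sin θ sin δ cos φ₁, cos δ − sin φ₁ sin φ₂) = atan2(0.5020, 0.0806) = 80.879°.
λ₂ = 95.850° + 80.879° = 176.73°.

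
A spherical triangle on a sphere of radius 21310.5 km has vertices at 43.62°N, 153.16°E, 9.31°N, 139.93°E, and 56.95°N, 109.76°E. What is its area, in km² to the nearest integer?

77443372 km²

Side lengths (central angles): a = 0.9262, b = 0.5254, c = 0.6317 rad; semiperimeter s = 1.0416.
By l'Huilier's theorem, tan(E/4) = √[tan(s/2) tan((s−a)/2) tan((s−b)/2) tan((s−c)/2)], giving spherical excess E = 0.1705 rad.
Area = E·R² = 0.1705 × (21310.5)² ≈ 77443372 km².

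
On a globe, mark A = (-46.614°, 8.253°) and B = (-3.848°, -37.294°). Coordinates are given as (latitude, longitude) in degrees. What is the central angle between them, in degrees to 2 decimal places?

58.08°

Let φ₁ = -0.8136 rad, φ₂ = -0.0672 rad, and Δλ = -0.7949 rad.
cos c = sin φ₁ sin φ₂ + cos φ₁ cos φ₂ cos Δλ = (-0.7267)(-0.0671) + (0.6869)(0.9977)(0.7003) = 0.52875,
so c = arccos(0.52875) = 1.01367 rad.
So the angular separation is 58.08°.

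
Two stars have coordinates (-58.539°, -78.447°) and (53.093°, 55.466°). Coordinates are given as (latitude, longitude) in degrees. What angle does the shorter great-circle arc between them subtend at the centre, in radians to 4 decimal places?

With latitudes φ₁ = -58.539°, φ₂ = 53.093° and longitude difference Δλ = 133.913°:
cos c = sin φ₁ sin φ₂ + cos φ₁ cos φ₂ cos Δλ = (-0.8530)(0.7996) + (0.5219)(0.6005)(-0.6936) = -0.89944,
so c = arccos(-0.89944) = 2.68929 rad.
So the angular separation is 2.6893 rad.

2.6893 rad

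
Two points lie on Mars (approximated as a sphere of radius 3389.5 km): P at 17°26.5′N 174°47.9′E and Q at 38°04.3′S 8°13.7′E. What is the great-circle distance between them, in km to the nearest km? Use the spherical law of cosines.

With latitudes φ₁ = 17.442°, φ₂ = -38.072° and longitude difference Δλ = -166.570°:
cos c = sin φ₁ sin φ₂ + cos φ₁ cos φ₂ cos Δλ = (0.2997)(-0.6166) + (0.9540)(0.7872)(-0.9727) = -0.91534,
so c = arccos(-0.91534) = 2.72714 rad.
Distance = R·c = 3389.5 × 2.7271 ≈ 9244 km.

9244 km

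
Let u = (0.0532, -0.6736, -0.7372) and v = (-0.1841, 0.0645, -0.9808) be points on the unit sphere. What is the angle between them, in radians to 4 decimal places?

0.8369 rad

u·v = 0.6698; |u| = 1.0000, |v| = 1.0000.
cos θ = (u·v)/(|u||v|) = 0.6698, so θ = 0.8369 rad.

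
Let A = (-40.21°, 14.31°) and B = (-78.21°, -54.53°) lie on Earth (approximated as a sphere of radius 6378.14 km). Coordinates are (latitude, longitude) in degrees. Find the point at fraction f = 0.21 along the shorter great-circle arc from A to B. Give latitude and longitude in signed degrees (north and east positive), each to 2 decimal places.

The central angle between A and B is δ = 0.8117 rad.
With f = 0.21, the slerp weights are sin((1−f)δ)/sin δ = 0.8246 and sin(fδ)/sin δ = 0.2338.
Weighted sum of the unit vectors: (0.8246)·(0.7400,0.1888,-0.6456) + (0.2338)·(0.1186,-0.1664,-0.9789) = (0.6379, 0.1167, -0.7612).
Converting back: φ = atan2(z, √(x²+y²)) = -49.57°, λ = atan2(y, x) = 10.37°.

-49.57°, 10.37°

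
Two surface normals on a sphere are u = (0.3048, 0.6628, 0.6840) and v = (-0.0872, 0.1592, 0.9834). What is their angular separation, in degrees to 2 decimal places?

u·v = 0.7516; |u| = 1.0000, |v| = 1.0000.
cos θ = (u·v)/(|u||v|) = 0.7516, so θ = 41.27°.

41.27°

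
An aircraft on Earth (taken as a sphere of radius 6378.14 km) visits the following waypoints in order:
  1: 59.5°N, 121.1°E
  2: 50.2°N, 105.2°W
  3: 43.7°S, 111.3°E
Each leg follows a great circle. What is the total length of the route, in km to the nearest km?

Leg 1→2: central angle 1.1180 rad, distance 7130.5 km.
Leg 2→3: central angle 2.6970 rad, distance 17202.1 km.
Total: 7130.5 + 17202.1 ≈ 24333 km.

24333 km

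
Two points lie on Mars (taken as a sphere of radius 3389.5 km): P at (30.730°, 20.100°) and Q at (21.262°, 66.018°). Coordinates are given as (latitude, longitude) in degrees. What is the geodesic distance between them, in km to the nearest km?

2487 km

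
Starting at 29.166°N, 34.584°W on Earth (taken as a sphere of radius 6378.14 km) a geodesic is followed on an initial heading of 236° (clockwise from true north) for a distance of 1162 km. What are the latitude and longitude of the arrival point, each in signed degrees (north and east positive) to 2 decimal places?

23.00°, -43.98°

Angular distance δ = d/R = 1162/6378.14 = 0.18218 rad; initial bearing θ = 4.1190 rad.
sin φ₂ = sin φ₁ cos δ + cos φ₁ sin δ cos θ = (0.4873)(0.9835) + (0.8732)(0.1812)(-0.5592) = 0.3908, so φ₂ = 23.00°.
Δλ = atan2(sin θ sin δ cos φ₁, cos δ − sin φ₁ sin φ₂) = atan2(-0.1312, 0.7930) = -9.392°.
λ₂ = -34.584° − 9.392° = -43.98°.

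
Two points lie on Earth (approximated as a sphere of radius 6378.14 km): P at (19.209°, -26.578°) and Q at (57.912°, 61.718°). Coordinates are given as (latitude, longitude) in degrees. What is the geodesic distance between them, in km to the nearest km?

8118 km

With latitudes φ₁ = 19.209°, φ₂ = 57.912° and longitude difference Δλ = 88.296°:
cos c = sin φ₁ sin φ₂ + cos φ₁ cos φ₂ cos Δλ = (0.3290)(0.8472) + (0.9443)(0.5312)(0.0297) = 0.29367,
so c = arccos(0.29367) = 1.27273 rad.
Distance = R·c = 6378.14 × 1.2727 ≈ 8118 km.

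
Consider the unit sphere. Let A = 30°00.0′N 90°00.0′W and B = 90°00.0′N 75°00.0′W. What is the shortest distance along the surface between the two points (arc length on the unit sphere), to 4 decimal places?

1.0472

Let φ₁ = 0.5236 rad, φ₂ = 1.5708 rad, and Δλ = 0.2618 rad.
cos c = sin φ₁ sin φ₂ + cos φ₁ cos φ₂ cos Δλ = (0.5000)(1.0000) + (0.8660)(0.0000)(0.9659) = 0.50000,
so c = arccos(0.50000) = 1.04720 rad.
On the unit sphere the arc length equals the central angle: 1.0472.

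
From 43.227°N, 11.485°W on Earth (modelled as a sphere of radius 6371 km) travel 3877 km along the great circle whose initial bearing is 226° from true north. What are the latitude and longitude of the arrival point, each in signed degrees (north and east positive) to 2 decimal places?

Angular distance δ = d/R = 3877/6371 = 0.60854 rad; initial bearing θ = 3.9444 rad.
sin φ₂ = sin φ₁ cos δ + cos φ₁ sin δ cos θ = (0.6849)(0.8205) + (0.7286)(0.5717)(-0.6947) = 0.2726, so φ₂ = 15.82°.
Δλ = atan2(sin θ sin δ cos φ₁, cos δ − sin φ₁ sin φ₂) = atan2(-0.2996, 0.6338) = -25.303°.
λ₂ = -11.485° − 25.303° = -36.79°.

15.82°, -36.79°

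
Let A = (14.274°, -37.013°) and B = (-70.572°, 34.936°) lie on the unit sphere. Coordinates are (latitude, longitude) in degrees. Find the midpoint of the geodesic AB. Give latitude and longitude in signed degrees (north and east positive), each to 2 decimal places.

The central angle between A and B is δ = 1.7038 rad.
With f = 0.5, the slerp weights are sin((1−f)δ)/sin δ = 0.7592 and sin(fδ)/sin δ = 0.7592.
Weighted sum of the unit vectors: (0.7592)·(0.7738,-0.5834,0.2466) + (0.7592)·(0.2727,0.1905,-0.9431) = (0.7946, -0.2983, -0.5288).
Converting back: φ = atan2(z, √(x²+y²)) = -31.93°, λ = atan2(y, x) = -20.58°.

-31.93°, -20.58°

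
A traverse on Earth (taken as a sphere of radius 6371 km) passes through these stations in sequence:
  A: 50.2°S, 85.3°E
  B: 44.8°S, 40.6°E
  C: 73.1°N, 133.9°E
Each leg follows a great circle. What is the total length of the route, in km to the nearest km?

18184 km

Leg A→B: central angle 0.5272 rad, distance 3359.0 km.
Leg B→C: central angle 2.3269 rad, distance 14824.6 km.
Total: 3359.0 + 14824.6 ≈ 18184 km.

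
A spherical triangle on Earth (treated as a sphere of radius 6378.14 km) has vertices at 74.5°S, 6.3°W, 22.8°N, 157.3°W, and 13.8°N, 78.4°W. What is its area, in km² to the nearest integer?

79511543 km²

Side lengths (central angles): a = 1.3028, b = 1.7215, c = 2.2005 rad; semiperimeter s = 2.6124.
By l'Huilier's theorem, tan(E/4) = √[tan(s/2) tan((s−a)/2) tan((s−b)/2) tan((s−c)/2)], giving spherical excess E = 1.9545 rad.
Area = E·R² = 1.9545 × (6378.14)² ≈ 79511543 km².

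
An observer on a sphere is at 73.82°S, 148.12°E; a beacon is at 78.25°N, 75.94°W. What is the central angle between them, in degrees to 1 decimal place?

168.8°

In radians: φ₁ = -1.2884, φ₂ = 1.3657, Δλ = 135.940° = 2.3726 rad.
Haversine: a = sin²(Δφ/2) + cos φ₁ cos φ₂ sin²(Δλ/2) = 0.9418 + (0.2787)(0.2036)(0.8593) = 0.99052.
Central angle c = 2·arcsin(√a) = 2.94658 rad.
So the angular separation is 168.8°.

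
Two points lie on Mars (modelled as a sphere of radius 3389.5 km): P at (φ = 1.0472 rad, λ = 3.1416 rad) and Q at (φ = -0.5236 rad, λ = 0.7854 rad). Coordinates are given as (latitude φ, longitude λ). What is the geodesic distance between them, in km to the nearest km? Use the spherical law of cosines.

Let φ₁ = 1.0472 rad, φ₂ = -0.5236 rad, and Δλ = -2.3562 rad.
cos c = sin φ₁ sin φ₂ + cos φ₁ cos φ₂ cos Δλ = (0.8660)(-0.5000) + (0.5000)(0.8660)(-0.7071) = -0.73920,
so c = arccos(-0.73920) = 2.40268 rad.
Distance = R·c = 3389.5 × 2.4027 ≈ 8144 km.

8144 km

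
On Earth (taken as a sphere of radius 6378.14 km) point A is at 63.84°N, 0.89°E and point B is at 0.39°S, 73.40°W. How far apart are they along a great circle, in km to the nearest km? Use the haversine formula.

9295 km

With latitudes φ₁ = 63.840°, φ₂ = -0.390° and longitude difference Δλ = -74.290°:
Haversine: a = sin²(Δφ/2) + cos φ₁ cos φ₂ sin²(Δλ/2) = 0.2826 + (0.4409)(1.0000)(0.3646) = 0.44337.
Central angle c = 2·arcsin(√a) = 1.45729 rad.
Distance = R·c = 6378.14 × 1.4573 ≈ 9295 km.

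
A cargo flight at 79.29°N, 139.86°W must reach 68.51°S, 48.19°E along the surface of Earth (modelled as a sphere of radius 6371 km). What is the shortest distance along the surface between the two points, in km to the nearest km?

In radians: φ₁ = 1.3839, φ₂ = -1.1957, Δλ = -171.950° = -3.0011 rad.
cos c = sin φ₁ sin φ₂ + cos φ₁ cos φ₂ cos Δλ = (0.9826)(-0.9305) + (0.1858)(0.3663)(-0.9901) = -0.98168,
so c = arccos(-0.98168) = 2.94989 rad.
Distance = R·c = 6371 × 2.9499 ≈ 18794 km.

18794 km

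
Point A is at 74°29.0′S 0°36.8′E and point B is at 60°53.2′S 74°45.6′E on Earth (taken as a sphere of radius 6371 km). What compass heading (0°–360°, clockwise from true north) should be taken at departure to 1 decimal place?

102.7°

Δλ = 74.147° = 1.2941 rad.
y = sin Δλ · cos φ₂ = (0.9620)(0.4865) = 0.4680
x = cos φ₁ sin φ₂ − sin φ₁ cos φ₂ cos Δλ = (0.2675)(-0.8737) − (-0.9636)(0.4865)(0.2732) = -0.1057
θ = atan2(y, x) = 102.72°, so the bearing is 102.7°.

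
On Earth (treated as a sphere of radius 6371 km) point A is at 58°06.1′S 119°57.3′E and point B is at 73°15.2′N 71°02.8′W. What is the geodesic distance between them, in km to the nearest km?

18263 km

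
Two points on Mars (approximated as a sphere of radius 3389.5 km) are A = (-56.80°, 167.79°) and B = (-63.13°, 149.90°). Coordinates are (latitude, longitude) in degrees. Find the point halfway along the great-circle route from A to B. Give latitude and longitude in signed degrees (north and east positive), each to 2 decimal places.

-60.27°, 159.71°

The central angle between A and B is δ = 0.1904 rad.
With f = 0.5, the slerp weights are sin((1−f)δ)/sin δ = 0.5023 and sin(fδ)/sin δ = 0.5023.
Weighted sum of the unit vectors: (0.5023)·(-0.5352,0.1158,-0.8368) + (0.5023)·(-0.3910,0.2267,-0.8920) = (-0.4652, 0.1720, -0.8683).
Converting back: φ = atan2(z, √(x²+y²)) = -60.27°, λ = atan2(y, x) = 159.71°.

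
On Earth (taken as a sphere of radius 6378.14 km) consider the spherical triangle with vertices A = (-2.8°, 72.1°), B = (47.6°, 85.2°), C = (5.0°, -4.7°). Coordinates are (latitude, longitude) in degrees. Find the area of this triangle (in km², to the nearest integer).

Side lengths (central angles): a = 1.5052, b = 1.3460, c = 0.9022 rad; semiperimeter s = 1.8767.
By l'Huilier's theorem, tan(E/4) = √[tan(s/2) tan((s−a)/2) tan((s−b)/2) tan((s−c)/2)], giving spherical excess E = 0.7593 rad.
Area = E·R² = 0.7593 × (6378.14)² ≈ 30889351 km².

30889351 km²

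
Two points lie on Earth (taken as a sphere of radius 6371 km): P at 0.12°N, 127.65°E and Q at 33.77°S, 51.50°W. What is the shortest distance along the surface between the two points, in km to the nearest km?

Let φ₁ = 0.0021 rad, φ₂ = -0.5894 rad, and Δλ = -3.1268 rad.
Haversine: a = sin²(Δφ/2) + cos φ₁ cos φ₂ sin²(Δλ/2) = 0.0849 + (1.0000)(0.8313)(0.9999) = 0.91617.
Central angle c = 2·arcsin(√a) = 2.55412 rad.
Distance = R·c = 6371 × 2.5541 ≈ 16272 km.

16272 km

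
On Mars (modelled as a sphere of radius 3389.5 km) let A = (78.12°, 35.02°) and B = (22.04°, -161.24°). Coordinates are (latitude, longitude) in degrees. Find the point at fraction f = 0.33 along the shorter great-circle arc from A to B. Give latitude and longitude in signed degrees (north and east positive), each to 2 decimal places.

74.95°, -171.66°

The central angle between A and B is δ = 1.3857 rad.
With f = 0.33, the slerp weights are sin((1−f)δ)/sin δ = 0.8146 and sin(fδ)/sin δ = 0.4492.
Weighted sum of the unit vectors: (0.8146)·(0.1686,0.1181,0.9786) + (0.4492)·(-0.8777,-0.2981,0.3753) = (-0.2569, -0.0377, 0.9657).
Converting back: φ = atan2(z, √(x²+y²)) = 74.95°, λ = atan2(y, x) = -171.66°.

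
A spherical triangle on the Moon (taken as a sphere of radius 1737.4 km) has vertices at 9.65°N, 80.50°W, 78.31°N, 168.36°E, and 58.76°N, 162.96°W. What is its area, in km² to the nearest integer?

927190 km²

Side lengths (central angles): a = 0.3779, b = 1.3588, c = 1.4786 rad; semiperimeter s = 1.6076.
By l'Huilier's theorem, tan(E/4) = √[tan(s/2) tan((s−a)/2) tan((s−b)/2) tan((s−c)/2)], giving spherical excess E = 0.3072 rad.
Area = E·R² = 0.3072 × (1737.4)² ≈ 927190 km².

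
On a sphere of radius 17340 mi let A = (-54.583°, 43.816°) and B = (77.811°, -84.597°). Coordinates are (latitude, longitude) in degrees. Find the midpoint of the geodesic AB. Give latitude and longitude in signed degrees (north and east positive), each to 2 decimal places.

18.78°, 23.56°

Central angle δ = 2.6313 rad. Interpolating on the sphere with fraction f = 0.5:
P = [sin((1−f)δ)·A + sin(fδ)·B] / sin δ = 1.9811·A + 1.9811·B in Cartesian coordinates,
giving P = (0.8678, 0.3785, 0.3219), i.e. latitude 18.78°, longitude 23.56°.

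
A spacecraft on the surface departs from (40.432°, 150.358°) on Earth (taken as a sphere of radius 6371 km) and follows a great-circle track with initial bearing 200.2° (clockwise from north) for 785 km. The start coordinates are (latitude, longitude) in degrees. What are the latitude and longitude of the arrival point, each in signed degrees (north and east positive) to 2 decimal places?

33.77°, 147.43°

Angular distance δ = d/R = 785/6371 = 0.12321 rad; initial bearing θ = 3.4941 rad.
sin φ₂ = sin φ₁ cos δ + cos φ₁ sin δ cos θ = (0.6485)(0.9924) + (0.7612)(0.1229)(-0.9385) = 0.5558, so φ₂ = 33.77°.
Δλ = atan2(sin θ sin δ cos φ₁, cos δ − sin φ₁ sin φ₂) = atan2(-0.0323, 0.6319) = -2.926°.
λ₂ = 150.358° − 2.926° = 147.43°.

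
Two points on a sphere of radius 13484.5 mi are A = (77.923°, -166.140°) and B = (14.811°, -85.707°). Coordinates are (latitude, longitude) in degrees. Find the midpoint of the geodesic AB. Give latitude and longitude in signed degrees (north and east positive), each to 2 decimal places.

The central angle between A and B is δ = 1.2833 rad.
With f = 0.5, the slerp weights are sin((1−f)δ)/sin δ = 0.6241 and sin(fδ)/sin δ = 0.6241.
Weighted sum of the unit vectors: (0.6241)·(-0.2031,-0.0501,0.9779) + (0.6241)·(0.0724,-0.9641,0.2556) = (-0.0816, -0.6330, 0.7699).
Converting back: φ = atan2(z, √(x²+y²)) = 50.34°, λ = atan2(y, x) = -97.35°.

50.34°, -97.35°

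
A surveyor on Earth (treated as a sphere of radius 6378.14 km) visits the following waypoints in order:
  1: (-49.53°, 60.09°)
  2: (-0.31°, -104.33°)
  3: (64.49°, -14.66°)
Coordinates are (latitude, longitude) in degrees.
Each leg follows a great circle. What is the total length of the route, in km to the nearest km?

Leg 1→2: central angle 2.2409 rad, distance 14292.8 km.
Leg 2→3: central angle 1.5732 rad, distance 10034.1 km.
Total: 14292.8 + 10034.1 ≈ 24327 km.

24327 km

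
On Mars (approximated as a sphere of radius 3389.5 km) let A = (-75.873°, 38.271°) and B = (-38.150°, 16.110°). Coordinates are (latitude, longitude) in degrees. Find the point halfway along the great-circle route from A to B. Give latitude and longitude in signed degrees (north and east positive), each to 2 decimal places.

Central angle δ = 0.6812 rad. Interpolating on the sphere with fraction f = 0.5:
P = [sin((1−f)δ)·A + sin(fδ)·B] / sin δ = 0.5305·A + 0.5305·B in Cartesian coordinates,
giving P = (0.5024, 0.1959, -0.8421), i.e. latitude -57.36°, longitude 21.31°.

-57.36°, 21.31°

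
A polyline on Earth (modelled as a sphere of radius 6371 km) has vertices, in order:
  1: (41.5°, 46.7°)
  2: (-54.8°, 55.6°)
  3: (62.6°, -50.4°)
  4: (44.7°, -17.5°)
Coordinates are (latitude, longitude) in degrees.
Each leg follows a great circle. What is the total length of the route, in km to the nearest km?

Leg 1→2: central angle 1.6860 rad, distance 10741.4 km.
Leg 2→3: central angle 2.4958 rad, distance 15900.4 km.
Leg 3→4: central angle 0.4530 rad, distance 2886.1 km.
Total: 10741.4 + 15900.4 + 2886.1 ≈ 29528 km.

29528 km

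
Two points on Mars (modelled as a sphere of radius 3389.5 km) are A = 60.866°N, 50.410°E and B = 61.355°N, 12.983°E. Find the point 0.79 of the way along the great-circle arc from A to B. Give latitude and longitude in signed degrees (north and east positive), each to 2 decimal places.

Central angle δ = 0.3114 rad. Interpolating on the sphere with fraction f = 0.79:
P = [sin((1−f)δ)·A + sin(fδ)·B] / sin δ = 0.2133·A + 0.7948·B in Cartesian coordinates,
giving P = (0.4375, 0.1656, 0.8839), i.e. latitude 62.11°, longitude 20.74°.

62.11°, 20.74°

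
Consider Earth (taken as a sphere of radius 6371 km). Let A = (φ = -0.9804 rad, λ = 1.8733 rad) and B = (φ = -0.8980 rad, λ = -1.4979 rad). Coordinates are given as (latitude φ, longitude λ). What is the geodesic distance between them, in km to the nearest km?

In radians: φ₁ = -0.9804, φ₂ = -0.8980, Δλ = 166.844° = 2.9120 rad.
cos c = sin φ₁ sin φ₂ + cos φ₁ cos φ₂ cos Δλ = (-0.8307)(-0.7821) + (0.5567)(0.6232)(-0.9738) = 0.31188,
so c = arccos(0.31188) = 1.25363 rad.
Distance = R·c = 6371 × 1.2536 ≈ 7987 km.

7987 km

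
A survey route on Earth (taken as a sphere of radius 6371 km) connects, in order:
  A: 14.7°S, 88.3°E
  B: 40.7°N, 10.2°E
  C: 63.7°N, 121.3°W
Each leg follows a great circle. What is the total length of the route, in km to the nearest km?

17746 km

Leg A→B: central angle 1.5851 rad, distance 10098.4 km.
Leg B→C: central angle 1.2004 rad, distance 7647.5 km.
Total: 10098.4 + 7647.5 ≈ 17746 km.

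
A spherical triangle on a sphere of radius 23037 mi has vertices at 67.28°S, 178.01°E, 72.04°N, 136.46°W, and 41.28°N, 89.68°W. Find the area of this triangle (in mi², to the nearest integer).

838690007 mi²

Side lengths (central angles): a = 0.6660, b = 2.2399, c = 2.4882 rad; semiperimeter s = 2.6970.
By l'Huilier's theorem, tan(E/4) = √[tan(s/2) tan((s−a)/2) tan((s−b)/2) tan((s−c)/2)], giving spherical excess E = 1.5803 rad.
Area = E·R² = 1.5803 × (23037)² ≈ 838690007 mi².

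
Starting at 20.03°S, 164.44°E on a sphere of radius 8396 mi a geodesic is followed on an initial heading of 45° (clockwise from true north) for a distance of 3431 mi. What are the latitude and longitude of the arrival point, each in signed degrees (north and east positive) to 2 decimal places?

Angular distance δ = d/R = 3431/8396 = 0.40865 rad; initial bearing θ = 0.7854 rad.
sin φ₂ = sin φ₁ cos δ + cos φ₁ sin δ cos θ = (-0.3425)(0.9177) + (0.9395)(0.3974)(0.7071) = -0.0503, so φ₂ = -2.88°.
Δλ = atan2(sin θ sin δ cos φ₁, cos δ − sin φ₁ sin φ₂) = atan2(0.2640, 0.9004) = 16.340°.
λ₂ = 164.440° + 16.340° = 180.78° → -179.22° after wrapping to (−180°, 180°].

-2.88°, -179.22°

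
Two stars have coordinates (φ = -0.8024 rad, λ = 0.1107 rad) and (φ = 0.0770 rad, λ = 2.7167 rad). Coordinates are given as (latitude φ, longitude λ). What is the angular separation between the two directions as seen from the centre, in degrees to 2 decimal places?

130.63°

With latitudes φ₁ = -45.974°, φ₂ = 4.412° and longitude difference Δλ = 149.313°:
Haversine: a = sin²(Δφ/2) + cos φ₁ cos φ₂ sin²(Δλ/2) = 0.1812 + (0.6950)(0.9970)(0.9300) = 0.82560.
Central angle c = 2·arcsin(√a) = 2.27996 rad.
So the angular separation is 130.63°.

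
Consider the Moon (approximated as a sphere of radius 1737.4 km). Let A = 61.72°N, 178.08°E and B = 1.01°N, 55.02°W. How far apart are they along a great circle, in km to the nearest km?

3202 km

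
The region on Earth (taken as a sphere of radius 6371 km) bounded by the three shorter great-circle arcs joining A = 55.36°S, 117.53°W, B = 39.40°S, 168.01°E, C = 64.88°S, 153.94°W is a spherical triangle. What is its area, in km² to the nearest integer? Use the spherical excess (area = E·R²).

Side lengths (central angles): a = 0.5863, b = 0.3507, c = 0.8764 rad; semiperimeter s = 0.9067.
By l'Huilier's theorem, tan(E/4) = √[tan(s/2) tan((s−a)/2) tan((s−b)/2) tan((s−c)/2)], giving spherical excess E = 0.0738 rad.
Area = E·R² = 0.0738 × (6371)² ≈ 2994018 km².

2994018 km²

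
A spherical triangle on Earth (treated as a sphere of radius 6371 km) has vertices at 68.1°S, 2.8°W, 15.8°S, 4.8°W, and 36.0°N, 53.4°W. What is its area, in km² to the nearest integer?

Side lengths (central angles): a = 1.2081, b = 1.9325, c = 0.9131 rad; semiperimeter s = 2.0268.
By l'Huilier's theorem, tan(E/4) = √[tan(s/2) tan((s−a)/2) tan((s−b)/2) tan((s−c)/2)], giving spherical excess E = 0.5684 rad.
Area = E·R² = 0.5684 × (6371)² ≈ 23070769 km².

23070769 km²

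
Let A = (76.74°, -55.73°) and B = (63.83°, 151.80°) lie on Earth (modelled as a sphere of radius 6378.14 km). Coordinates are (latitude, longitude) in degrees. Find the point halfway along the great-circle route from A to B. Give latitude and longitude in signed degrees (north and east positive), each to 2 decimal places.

82.08°, 175.84°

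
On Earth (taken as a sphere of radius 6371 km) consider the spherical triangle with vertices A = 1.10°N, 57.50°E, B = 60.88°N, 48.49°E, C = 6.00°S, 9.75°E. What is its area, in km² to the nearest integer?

20901602 km²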